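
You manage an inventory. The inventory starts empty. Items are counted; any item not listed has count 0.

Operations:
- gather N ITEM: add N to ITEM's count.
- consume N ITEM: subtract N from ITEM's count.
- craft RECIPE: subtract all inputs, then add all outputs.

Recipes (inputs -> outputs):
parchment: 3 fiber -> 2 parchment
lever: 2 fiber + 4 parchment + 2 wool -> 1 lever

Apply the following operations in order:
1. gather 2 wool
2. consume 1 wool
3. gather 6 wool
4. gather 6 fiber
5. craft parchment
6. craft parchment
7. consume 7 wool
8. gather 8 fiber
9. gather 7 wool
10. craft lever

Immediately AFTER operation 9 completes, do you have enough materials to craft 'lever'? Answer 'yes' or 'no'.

After 1 (gather 2 wool): wool=2
After 2 (consume 1 wool): wool=1
After 3 (gather 6 wool): wool=7
After 4 (gather 6 fiber): fiber=6 wool=7
After 5 (craft parchment): fiber=3 parchment=2 wool=7
After 6 (craft parchment): parchment=4 wool=7
After 7 (consume 7 wool): parchment=4
After 8 (gather 8 fiber): fiber=8 parchment=4
After 9 (gather 7 wool): fiber=8 parchment=4 wool=7

Answer: yes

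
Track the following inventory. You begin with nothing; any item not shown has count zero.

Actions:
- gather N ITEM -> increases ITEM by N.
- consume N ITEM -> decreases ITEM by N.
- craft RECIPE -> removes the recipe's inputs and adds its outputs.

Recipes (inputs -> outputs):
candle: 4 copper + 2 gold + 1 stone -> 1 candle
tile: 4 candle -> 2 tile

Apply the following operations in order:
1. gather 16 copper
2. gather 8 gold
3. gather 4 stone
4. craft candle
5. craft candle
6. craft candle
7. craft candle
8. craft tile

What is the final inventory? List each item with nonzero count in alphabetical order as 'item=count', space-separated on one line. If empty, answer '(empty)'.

Answer: tile=2

Derivation:
After 1 (gather 16 copper): copper=16
After 2 (gather 8 gold): copper=16 gold=8
After 3 (gather 4 stone): copper=16 gold=8 stone=4
After 4 (craft candle): candle=1 copper=12 gold=6 stone=3
After 5 (craft candle): candle=2 copper=8 gold=4 stone=2
After 6 (craft candle): candle=3 copper=4 gold=2 stone=1
After 7 (craft candle): candle=4
After 8 (craft tile): tile=2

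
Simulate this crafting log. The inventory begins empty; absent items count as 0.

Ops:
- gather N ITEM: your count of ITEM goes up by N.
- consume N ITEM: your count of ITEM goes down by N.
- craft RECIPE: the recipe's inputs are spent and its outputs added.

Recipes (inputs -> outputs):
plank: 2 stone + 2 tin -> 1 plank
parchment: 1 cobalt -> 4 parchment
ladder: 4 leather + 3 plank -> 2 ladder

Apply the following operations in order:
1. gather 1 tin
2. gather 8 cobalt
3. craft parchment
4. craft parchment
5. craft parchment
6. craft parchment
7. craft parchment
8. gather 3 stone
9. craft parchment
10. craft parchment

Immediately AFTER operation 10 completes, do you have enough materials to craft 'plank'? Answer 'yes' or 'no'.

Answer: no

Derivation:
After 1 (gather 1 tin): tin=1
After 2 (gather 8 cobalt): cobalt=8 tin=1
After 3 (craft parchment): cobalt=7 parchment=4 tin=1
After 4 (craft parchment): cobalt=6 parchment=8 tin=1
After 5 (craft parchment): cobalt=5 parchment=12 tin=1
After 6 (craft parchment): cobalt=4 parchment=16 tin=1
After 7 (craft parchment): cobalt=3 parchment=20 tin=1
After 8 (gather 3 stone): cobalt=3 parchment=20 stone=3 tin=1
After 9 (craft parchment): cobalt=2 parchment=24 stone=3 tin=1
After 10 (craft parchment): cobalt=1 parchment=28 stone=3 tin=1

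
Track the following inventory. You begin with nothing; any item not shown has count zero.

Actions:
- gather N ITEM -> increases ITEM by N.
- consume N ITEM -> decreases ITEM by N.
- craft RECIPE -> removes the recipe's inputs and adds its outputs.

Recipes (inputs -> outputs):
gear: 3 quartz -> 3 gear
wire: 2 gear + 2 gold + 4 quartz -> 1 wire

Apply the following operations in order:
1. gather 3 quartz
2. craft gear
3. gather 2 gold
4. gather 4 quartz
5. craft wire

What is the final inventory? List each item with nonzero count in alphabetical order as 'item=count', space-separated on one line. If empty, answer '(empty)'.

Answer: gear=1 wire=1

Derivation:
After 1 (gather 3 quartz): quartz=3
After 2 (craft gear): gear=3
After 3 (gather 2 gold): gear=3 gold=2
After 4 (gather 4 quartz): gear=3 gold=2 quartz=4
After 5 (craft wire): gear=1 wire=1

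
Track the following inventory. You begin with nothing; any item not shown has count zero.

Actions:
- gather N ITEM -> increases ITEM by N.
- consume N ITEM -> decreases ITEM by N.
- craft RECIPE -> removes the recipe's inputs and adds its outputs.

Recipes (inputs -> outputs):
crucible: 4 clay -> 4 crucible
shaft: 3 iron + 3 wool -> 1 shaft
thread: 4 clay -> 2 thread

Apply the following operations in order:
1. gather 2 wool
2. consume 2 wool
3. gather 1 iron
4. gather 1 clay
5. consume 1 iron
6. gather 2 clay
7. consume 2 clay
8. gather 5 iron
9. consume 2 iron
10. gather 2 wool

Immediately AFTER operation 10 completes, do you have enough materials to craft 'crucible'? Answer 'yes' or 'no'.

Answer: no

Derivation:
After 1 (gather 2 wool): wool=2
After 2 (consume 2 wool): (empty)
After 3 (gather 1 iron): iron=1
After 4 (gather 1 clay): clay=1 iron=1
After 5 (consume 1 iron): clay=1
After 6 (gather 2 clay): clay=3
After 7 (consume 2 clay): clay=1
After 8 (gather 5 iron): clay=1 iron=5
After 9 (consume 2 iron): clay=1 iron=3
After 10 (gather 2 wool): clay=1 iron=3 wool=2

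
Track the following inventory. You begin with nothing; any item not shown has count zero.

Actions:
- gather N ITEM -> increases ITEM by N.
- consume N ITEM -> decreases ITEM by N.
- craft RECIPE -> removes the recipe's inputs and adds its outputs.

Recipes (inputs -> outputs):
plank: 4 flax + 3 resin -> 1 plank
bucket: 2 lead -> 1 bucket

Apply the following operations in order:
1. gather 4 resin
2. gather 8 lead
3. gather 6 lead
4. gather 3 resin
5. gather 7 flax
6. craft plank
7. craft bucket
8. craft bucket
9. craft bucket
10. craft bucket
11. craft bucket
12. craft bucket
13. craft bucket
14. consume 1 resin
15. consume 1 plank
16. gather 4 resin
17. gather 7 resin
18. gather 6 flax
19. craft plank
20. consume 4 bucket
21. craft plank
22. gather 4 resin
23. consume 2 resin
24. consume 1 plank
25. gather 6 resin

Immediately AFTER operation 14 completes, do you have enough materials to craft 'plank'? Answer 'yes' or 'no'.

Answer: no

Derivation:
After 1 (gather 4 resin): resin=4
After 2 (gather 8 lead): lead=8 resin=4
After 3 (gather 6 lead): lead=14 resin=4
After 4 (gather 3 resin): lead=14 resin=7
After 5 (gather 7 flax): flax=7 lead=14 resin=7
After 6 (craft plank): flax=3 lead=14 plank=1 resin=4
After 7 (craft bucket): bucket=1 flax=3 lead=12 plank=1 resin=4
After 8 (craft bucket): bucket=2 flax=3 lead=10 plank=1 resin=4
After 9 (craft bucket): bucket=3 flax=3 lead=8 plank=1 resin=4
After 10 (craft bucket): bucket=4 flax=3 lead=6 plank=1 resin=4
After 11 (craft bucket): bucket=5 flax=3 lead=4 plank=1 resin=4
After 12 (craft bucket): bucket=6 flax=3 lead=2 plank=1 resin=4
After 13 (craft bucket): bucket=7 flax=3 plank=1 resin=4
After 14 (consume 1 resin): bucket=7 flax=3 plank=1 resin=3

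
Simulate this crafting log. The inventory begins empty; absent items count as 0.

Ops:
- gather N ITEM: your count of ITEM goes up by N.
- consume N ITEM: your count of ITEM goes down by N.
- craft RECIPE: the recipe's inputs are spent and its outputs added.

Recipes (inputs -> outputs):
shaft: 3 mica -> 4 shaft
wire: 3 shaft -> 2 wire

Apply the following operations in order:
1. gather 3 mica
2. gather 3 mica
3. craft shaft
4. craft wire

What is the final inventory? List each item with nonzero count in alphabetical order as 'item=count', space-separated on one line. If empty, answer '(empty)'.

After 1 (gather 3 mica): mica=3
After 2 (gather 3 mica): mica=6
After 3 (craft shaft): mica=3 shaft=4
After 4 (craft wire): mica=3 shaft=1 wire=2

Answer: mica=3 shaft=1 wire=2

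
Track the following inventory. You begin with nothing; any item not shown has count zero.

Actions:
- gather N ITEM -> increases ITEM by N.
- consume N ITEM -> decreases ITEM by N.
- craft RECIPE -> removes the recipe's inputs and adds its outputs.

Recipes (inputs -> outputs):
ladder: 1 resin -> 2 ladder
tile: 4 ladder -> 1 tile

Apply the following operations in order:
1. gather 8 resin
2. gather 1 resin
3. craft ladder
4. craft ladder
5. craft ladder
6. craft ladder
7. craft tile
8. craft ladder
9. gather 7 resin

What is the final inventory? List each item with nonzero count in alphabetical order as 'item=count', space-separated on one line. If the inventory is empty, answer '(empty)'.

After 1 (gather 8 resin): resin=8
After 2 (gather 1 resin): resin=9
After 3 (craft ladder): ladder=2 resin=8
After 4 (craft ladder): ladder=4 resin=7
After 5 (craft ladder): ladder=6 resin=6
After 6 (craft ladder): ladder=8 resin=5
After 7 (craft tile): ladder=4 resin=5 tile=1
After 8 (craft ladder): ladder=6 resin=4 tile=1
After 9 (gather 7 resin): ladder=6 resin=11 tile=1

Answer: ladder=6 resin=11 tile=1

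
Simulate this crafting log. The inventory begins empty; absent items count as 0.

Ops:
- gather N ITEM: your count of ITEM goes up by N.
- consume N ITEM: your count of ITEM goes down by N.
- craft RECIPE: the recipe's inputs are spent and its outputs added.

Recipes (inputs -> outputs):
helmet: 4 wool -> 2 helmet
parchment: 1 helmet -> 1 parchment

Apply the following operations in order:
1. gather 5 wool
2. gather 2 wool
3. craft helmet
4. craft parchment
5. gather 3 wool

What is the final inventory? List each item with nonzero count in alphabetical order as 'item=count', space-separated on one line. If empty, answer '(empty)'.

After 1 (gather 5 wool): wool=5
After 2 (gather 2 wool): wool=7
After 3 (craft helmet): helmet=2 wool=3
After 4 (craft parchment): helmet=1 parchment=1 wool=3
After 5 (gather 3 wool): helmet=1 parchment=1 wool=6

Answer: helmet=1 parchment=1 wool=6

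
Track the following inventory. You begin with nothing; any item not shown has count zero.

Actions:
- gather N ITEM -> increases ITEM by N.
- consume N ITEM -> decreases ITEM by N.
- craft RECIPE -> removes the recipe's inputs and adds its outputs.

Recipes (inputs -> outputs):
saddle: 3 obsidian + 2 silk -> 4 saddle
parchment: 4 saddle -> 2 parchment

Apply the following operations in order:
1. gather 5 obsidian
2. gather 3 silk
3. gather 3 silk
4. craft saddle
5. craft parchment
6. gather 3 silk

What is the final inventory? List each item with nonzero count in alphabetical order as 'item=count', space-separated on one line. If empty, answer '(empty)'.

After 1 (gather 5 obsidian): obsidian=5
After 2 (gather 3 silk): obsidian=5 silk=3
After 3 (gather 3 silk): obsidian=5 silk=6
After 4 (craft saddle): obsidian=2 saddle=4 silk=4
After 5 (craft parchment): obsidian=2 parchment=2 silk=4
After 6 (gather 3 silk): obsidian=2 parchment=2 silk=7

Answer: obsidian=2 parchment=2 silk=7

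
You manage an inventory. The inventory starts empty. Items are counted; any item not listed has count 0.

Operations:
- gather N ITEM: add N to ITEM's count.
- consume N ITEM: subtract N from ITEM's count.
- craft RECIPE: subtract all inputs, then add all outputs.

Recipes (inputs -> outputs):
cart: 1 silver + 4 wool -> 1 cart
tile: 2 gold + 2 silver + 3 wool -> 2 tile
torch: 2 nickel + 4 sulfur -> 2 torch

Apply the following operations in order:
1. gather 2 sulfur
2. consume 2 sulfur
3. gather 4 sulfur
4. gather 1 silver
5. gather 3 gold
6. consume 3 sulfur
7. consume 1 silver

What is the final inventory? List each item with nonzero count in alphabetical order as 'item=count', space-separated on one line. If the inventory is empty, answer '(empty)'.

Answer: gold=3 sulfur=1

Derivation:
After 1 (gather 2 sulfur): sulfur=2
After 2 (consume 2 sulfur): (empty)
After 3 (gather 4 sulfur): sulfur=4
After 4 (gather 1 silver): silver=1 sulfur=4
After 5 (gather 3 gold): gold=3 silver=1 sulfur=4
After 6 (consume 3 sulfur): gold=3 silver=1 sulfur=1
After 7 (consume 1 silver): gold=3 sulfur=1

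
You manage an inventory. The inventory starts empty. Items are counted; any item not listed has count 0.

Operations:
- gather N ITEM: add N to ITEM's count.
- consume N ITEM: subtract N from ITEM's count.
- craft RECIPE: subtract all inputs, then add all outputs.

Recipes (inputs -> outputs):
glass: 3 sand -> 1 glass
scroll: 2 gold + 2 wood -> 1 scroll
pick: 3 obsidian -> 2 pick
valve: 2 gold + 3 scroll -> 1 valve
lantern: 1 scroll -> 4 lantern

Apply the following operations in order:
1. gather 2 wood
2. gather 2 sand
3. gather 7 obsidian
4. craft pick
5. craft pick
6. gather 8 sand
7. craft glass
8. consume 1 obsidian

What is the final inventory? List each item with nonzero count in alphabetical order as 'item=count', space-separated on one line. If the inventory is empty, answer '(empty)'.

After 1 (gather 2 wood): wood=2
After 2 (gather 2 sand): sand=2 wood=2
After 3 (gather 7 obsidian): obsidian=7 sand=2 wood=2
After 4 (craft pick): obsidian=4 pick=2 sand=2 wood=2
After 5 (craft pick): obsidian=1 pick=4 sand=2 wood=2
After 6 (gather 8 sand): obsidian=1 pick=4 sand=10 wood=2
After 7 (craft glass): glass=1 obsidian=1 pick=4 sand=7 wood=2
After 8 (consume 1 obsidian): glass=1 pick=4 sand=7 wood=2

Answer: glass=1 pick=4 sand=7 wood=2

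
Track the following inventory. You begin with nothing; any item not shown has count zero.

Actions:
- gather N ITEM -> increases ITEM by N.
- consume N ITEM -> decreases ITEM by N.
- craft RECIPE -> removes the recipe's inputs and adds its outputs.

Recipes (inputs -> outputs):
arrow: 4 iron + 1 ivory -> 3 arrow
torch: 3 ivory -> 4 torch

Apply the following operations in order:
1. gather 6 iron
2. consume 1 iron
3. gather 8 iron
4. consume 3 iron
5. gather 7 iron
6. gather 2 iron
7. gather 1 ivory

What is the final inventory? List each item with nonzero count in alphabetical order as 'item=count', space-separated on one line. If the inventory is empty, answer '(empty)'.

Answer: iron=19 ivory=1

Derivation:
After 1 (gather 6 iron): iron=6
After 2 (consume 1 iron): iron=5
After 3 (gather 8 iron): iron=13
After 4 (consume 3 iron): iron=10
After 5 (gather 7 iron): iron=17
After 6 (gather 2 iron): iron=19
After 7 (gather 1 ivory): iron=19 ivory=1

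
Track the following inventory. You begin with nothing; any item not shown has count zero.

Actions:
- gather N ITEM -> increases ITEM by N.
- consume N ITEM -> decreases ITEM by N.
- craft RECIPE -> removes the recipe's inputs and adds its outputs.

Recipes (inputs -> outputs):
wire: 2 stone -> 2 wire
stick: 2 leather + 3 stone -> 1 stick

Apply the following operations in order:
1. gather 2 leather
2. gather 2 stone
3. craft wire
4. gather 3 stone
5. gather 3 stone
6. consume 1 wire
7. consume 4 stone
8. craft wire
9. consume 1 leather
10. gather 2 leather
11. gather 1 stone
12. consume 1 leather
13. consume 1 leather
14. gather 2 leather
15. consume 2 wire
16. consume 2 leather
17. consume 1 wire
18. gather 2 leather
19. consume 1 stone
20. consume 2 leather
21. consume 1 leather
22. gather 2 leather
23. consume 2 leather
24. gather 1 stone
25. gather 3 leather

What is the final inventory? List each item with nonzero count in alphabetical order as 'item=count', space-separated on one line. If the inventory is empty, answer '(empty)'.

Answer: leather=3 stone=1

Derivation:
After 1 (gather 2 leather): leather=2
After 2 (gather 2 stone): leather=2 stone=2
After 3 (craft wire): leather=2 wire=2
After 4 (gather 3 stone): leather=2 stone=3 wire=2
After 5 (gather 3 stone): leather=2 stone=6 wire=2
After 6 (consume 1 wire): leather=2 stone=6 wire=1
After 7 (consume 4 stone): leather=2 stone=2 wire=1
After 8 (craft wire): leather=2 wire=3
After 9 (consume 1 leather): leather=1 wire=3
After 10 (gather 2 leather): leather=3 wire=3
After 11 (gather 1 stone): leather=3 stone=1 wire=3
After 12 (consume 1 leather): leather=2 stone=1 wire=3
After 13 (consume 1 leather): leather=1 stone=1 wire=3
After 14 (gather 2 leather): leather=3 stone=1 wire=3
After 15 (consume 2 wire): leather=3 stone=1 wire=1
After 16 (consume 2 leather): leather=1 stone=1 wire=1
After 17 (consume 1 wire): leather=1 stone=1
After 18 (gather 2 leather): leather=3 stone=1
After 19 (consume 1 stone): leather=3
After 20 (consume 2 leather): leather=1
After 21 (consume 1 leather): (empty)
After 22 (gather 2 leather): leather=2
After 23 (consume 2 leather): (empty)
After 24 (gather 1 stone): stone=1
After 25 (gather 3 leather): leather=3 stone=1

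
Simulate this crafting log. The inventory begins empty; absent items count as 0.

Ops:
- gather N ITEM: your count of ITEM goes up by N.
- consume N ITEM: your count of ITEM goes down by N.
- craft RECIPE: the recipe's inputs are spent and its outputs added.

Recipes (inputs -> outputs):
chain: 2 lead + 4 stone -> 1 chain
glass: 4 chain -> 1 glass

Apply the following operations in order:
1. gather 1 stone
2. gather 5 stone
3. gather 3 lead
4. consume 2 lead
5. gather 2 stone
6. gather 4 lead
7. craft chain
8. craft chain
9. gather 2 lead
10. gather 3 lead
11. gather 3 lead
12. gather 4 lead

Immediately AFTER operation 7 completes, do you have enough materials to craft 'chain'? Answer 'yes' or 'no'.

Answer: yes

Derivation:
After 1 (gather 1 stone): stone=1
After 2 (gather 5 stone): stone=6
After 3 (gather 3 lead): lead=3 stone=6
After 4 (consume 2 lead): lead=1 stone=6
After 5 (gather 2 stone): lead=1 stone=8
After 6 (gather 4 lead): lead=5 stone=8
After 7 (craft chain): chain=1 lead=3 stone=4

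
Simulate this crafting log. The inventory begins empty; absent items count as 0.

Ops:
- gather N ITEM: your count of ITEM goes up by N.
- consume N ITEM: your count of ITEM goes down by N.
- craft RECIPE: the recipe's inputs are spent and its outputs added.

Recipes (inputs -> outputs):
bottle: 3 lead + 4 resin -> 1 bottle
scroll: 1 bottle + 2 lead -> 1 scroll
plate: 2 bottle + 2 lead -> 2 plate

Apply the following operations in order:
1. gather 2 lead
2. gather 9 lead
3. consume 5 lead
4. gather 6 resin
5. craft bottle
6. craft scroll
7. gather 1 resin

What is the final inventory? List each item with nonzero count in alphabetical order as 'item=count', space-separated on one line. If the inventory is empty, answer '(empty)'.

Answer: lead=1 resin=3 scroll=1

Derivation:
After 1 (gather 2 lead): lead=2
After 2 (gather 9 lead): lead=11
After 3 (consume 5 lead): lead=6
After 4 (gather 6 resin): lead=6 resin=6
After 5 (craft bottle): bottle=1 lead=3 resin=2
After 6 (craft scroll): lead=1 resin=2 scroll=1
After 7 (gather 1 resin): lead=1 resin=3 scroll=1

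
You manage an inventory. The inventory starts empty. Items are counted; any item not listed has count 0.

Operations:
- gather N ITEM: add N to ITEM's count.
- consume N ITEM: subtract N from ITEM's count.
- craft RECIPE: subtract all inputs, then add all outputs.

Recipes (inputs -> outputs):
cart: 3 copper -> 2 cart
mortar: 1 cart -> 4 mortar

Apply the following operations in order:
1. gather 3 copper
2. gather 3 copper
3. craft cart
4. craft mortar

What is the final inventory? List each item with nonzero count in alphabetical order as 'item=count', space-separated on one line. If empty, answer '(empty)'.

Answer: cart=1 copper=3 mortar=4

Derivation:
After 1 (gather 3 copper): copper=3
After 2 (gather 3 copper): copper=6
After 3 (craft cart): cart=2 copper=3
After 4 (craft mortar): cart=1 copper=3 mortar=4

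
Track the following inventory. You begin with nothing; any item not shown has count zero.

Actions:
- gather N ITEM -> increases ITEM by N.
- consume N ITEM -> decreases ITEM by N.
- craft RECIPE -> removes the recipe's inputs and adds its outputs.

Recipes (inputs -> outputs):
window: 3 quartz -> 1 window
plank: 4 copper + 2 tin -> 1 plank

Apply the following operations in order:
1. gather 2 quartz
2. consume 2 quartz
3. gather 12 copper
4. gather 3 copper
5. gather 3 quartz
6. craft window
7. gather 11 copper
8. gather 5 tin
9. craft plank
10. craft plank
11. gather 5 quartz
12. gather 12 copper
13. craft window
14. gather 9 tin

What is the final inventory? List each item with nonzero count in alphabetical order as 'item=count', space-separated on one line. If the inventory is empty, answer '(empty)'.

After 1 (gather 2 quartz): quartz=2
After 2 (consume 2 quartz): (empty)
After 3 (gather 12 copper): copper=12
After 4 (gather 3 copper): copper=15
After 5 (gather 3 quartz): copper=15 quartz=3
After 6 (craft window): copper=15 window=1
After 7 (gather 11 copper): copper=26 window=1
After 8 (gather 5 tin): copper=26 tin=5 window=1
After 9 (craft plank): copper=22 plank=1 tin=3 window=1
After 10 (craft plank): copper=18 plank=2 tin=1 window=1
After 11 (gather 5 quartz): copper=18 plank=2 quartz=5 tin=1 window=1
After 12 (gather 12 copper): copper=30 plank=2 quartz=5 tin=1 window=1
After 13 (craft window): copper=30 plank=2 quartz=2 tin=1 window=2
After 14 (gather 9 tin): copper=30 plank=2 quartz=2 tin=10 window=2

Answer: copper=30 plank=2 quartz=2 tin=10 window=2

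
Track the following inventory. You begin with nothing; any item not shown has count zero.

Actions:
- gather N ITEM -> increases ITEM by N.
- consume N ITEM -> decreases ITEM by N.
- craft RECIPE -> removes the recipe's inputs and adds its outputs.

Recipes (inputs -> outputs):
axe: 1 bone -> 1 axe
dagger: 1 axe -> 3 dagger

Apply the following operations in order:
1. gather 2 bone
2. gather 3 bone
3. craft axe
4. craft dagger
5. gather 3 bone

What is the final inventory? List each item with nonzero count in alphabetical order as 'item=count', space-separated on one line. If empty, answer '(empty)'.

After 1 (gather 2 bone): bone=2
After 2 (gather 3 bone): bone=5
After 3 (craft axe): axe=1 bone=4
After 4 (craft dagger): bone=4 dagger=3
After 5 (gather 3 bone): bone=7 dagger=3

Answer: bone=7 dagger=3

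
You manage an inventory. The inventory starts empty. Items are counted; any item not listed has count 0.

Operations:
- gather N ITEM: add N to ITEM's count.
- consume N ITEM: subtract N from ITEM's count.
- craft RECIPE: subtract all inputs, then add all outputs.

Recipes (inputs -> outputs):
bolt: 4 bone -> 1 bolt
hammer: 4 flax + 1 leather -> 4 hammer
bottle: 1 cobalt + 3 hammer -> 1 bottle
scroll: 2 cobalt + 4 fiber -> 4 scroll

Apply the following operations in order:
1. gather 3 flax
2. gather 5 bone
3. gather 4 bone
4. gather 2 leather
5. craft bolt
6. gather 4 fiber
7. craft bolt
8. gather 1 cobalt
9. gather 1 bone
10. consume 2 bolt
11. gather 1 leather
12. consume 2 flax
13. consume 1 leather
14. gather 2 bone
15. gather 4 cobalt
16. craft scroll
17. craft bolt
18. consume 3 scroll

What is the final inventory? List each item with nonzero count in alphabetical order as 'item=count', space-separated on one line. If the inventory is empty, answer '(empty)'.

After 1 (gather 3 flax): flax=3
After 2 (gather 5 bone): bone=5 flax=3
After 3 (gather 4 bone): bone=9 flax=3
After 4 (gather 2 leather): bone=9 flax=3 leather=2
After 5 (craft bolt): bolt=1 bone=5 flax=3 leather=2
After 6 (gather 4 fiber): bolt=1 bone=5 fiber=4 flax=3 leather=2
After 7 (craft bolt): bolt=2 bone=1 fiber=4 flax=3 leather=2
After 8 (gather 1 cobalt): bolt=2 bone=1 cobalt=1 fiber=4 flax=3 leather=2
After 9 (gather 1 bone): bolt=2 bone=2 cobalt=1 fiber=4 flax=3 leather=2
After 10 (consume 2 bolt): bone=2 cobalt=1 fiber=4 flax=3 leather=2
After 11 (gather 1 leather): bone=2 cobalt=1 fiber=4 flax=3 leather=3
After 12 (consume 2 flax): bone=2 cobalt=1 fiber=4 flax=1 leather=3
After 13 (consume 1 leather): bone=2 cobalt=1 fiber=4 flax=1 leather=2
After 14 (gather 2 bone): bone=4 cobalt=1 fiber=4 flax=1 leather=2
After 15 (gather 4 cobalt): bone=4 cobalt=5 fiber=4 flax=1 leather=2
After 16 (craft scroll): bone=4 cobalt=3 flax=1 leather=2 scroll=4
After 17 (craft bolt): bolt=1 cobalt=3 flax=1 leather=2 scroll=4
After 18 (consume 3 scroll): bolt=1 cobalt=3 flax=1 leather=2 scroll=1

Answer: bolt=1 cobalt=3 flax=1 leather=2 scroll=1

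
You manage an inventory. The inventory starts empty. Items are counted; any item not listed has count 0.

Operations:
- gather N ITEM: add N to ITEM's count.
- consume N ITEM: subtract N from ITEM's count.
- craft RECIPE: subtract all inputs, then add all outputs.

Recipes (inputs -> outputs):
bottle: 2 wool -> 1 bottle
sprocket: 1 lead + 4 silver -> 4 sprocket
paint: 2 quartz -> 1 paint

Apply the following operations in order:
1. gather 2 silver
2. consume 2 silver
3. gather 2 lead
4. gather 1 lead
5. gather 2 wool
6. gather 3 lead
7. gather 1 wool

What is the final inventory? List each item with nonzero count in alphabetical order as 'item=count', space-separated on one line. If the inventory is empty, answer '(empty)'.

Answer: lead=6 wool=3

Derivation:
After 1 (gather 2 silver): silver=2
After 2 (consume 2 silver): (empty)
After 3 (gather 2 lead): lead=2
After 4 (gather 1 lead): lead=3
After 5 (gather 2 wool): lead=3 wool=2
After 6 (gather 3 lead): lead=6 wool=2
After 7 (gather 1 wool): lead=6 wool=3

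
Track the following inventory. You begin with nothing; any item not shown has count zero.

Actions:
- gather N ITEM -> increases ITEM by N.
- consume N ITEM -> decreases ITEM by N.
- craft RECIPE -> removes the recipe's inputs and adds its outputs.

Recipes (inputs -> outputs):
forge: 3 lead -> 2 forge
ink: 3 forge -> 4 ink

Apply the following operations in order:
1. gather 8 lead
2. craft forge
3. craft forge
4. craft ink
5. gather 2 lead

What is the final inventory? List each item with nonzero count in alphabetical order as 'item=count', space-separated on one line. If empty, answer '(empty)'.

After 1 (gather 8 lead): lead=8
After 2 (craft forge): forge=2 lead=5
After 3 (craft forge): forge=4 lead=2
After 4 (craft ink): forge=1 ink=4 lead=2
After 5 (gather 2 lead): forge=1 ink=4 lead=4

Answer: forge=1 ink=4 lead=4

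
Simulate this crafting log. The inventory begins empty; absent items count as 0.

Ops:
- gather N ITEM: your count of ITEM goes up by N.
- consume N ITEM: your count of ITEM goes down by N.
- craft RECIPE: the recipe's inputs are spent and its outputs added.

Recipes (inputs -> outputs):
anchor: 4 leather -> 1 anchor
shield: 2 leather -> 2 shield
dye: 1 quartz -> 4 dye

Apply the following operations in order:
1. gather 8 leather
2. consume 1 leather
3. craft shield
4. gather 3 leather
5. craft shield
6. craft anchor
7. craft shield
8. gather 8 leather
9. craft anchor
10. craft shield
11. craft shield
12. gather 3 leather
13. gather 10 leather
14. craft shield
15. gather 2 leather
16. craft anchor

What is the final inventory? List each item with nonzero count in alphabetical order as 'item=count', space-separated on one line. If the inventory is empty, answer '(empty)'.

Answer: anchor=3 leather=9 shield=12

Derivation:
After 1 (gather 8 leather): leather=8
After 2 (consume 1 leather): leather=7
After 3 (craft shield): leather=5 shield=2
After 4 (gather 3 leather): leather=8 shield=2
After 5 (craft shield): leather=6 shield=4
After 6 (craft anchor): anchor=1 leather=2 shield=4
After 7 (craft shield): anchor=1 shield=6
After 8 (gather 8 leather): anchor=1 leather=8 shield=6
After 9 (craft anchor): anchor=2 leather=4 shield=6
After 10 (craft shield): anchor=2 leather=2 shield=8
After 11 (craft shield): anchor=2 shield=10
After 12 (gather 3 leather): anchor=2 leather=3 shield=10
After 13 (gather 10 leather): anchor=2 leather=13 shield=10
After 14 (craft shield): anchor=2 leather=11 shield=12
After 15 (gather 2 leather): anchor=2 leather=13 shield=12
After 16 (craft anchor): anchor=3 leather=9 shield=12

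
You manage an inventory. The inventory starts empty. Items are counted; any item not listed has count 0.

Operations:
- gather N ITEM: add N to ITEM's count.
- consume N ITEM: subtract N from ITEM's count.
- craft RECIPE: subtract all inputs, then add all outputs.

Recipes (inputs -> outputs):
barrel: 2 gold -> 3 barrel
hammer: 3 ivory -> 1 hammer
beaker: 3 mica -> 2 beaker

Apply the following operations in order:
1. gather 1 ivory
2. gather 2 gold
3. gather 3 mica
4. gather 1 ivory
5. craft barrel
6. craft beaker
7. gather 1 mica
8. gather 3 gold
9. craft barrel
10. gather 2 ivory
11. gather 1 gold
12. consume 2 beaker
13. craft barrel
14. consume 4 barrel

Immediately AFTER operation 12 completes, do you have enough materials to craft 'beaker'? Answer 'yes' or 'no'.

Answer: no

Derivation:
After 1 (gather 1 ivory): ivory=1
After 2 (gather 2 gold): gold=2 ivory=1
After 3 (gather 3 mica): gold=2 ivory=1 mica=3
After 4 (gather 1 ivory): gold=2 ivory=2 mica=3
After 5 (craft barrel): barrel=3 ivory=2 mica=3
After 6 (craft beaker): barrel=3 beaker=2 ivory=2
After 7 (gather 1 mica): barrel=3 beaker=2 ivory=2 mica=1
After 8 (gather 3 gold): barrel=3 beaker=2 gold=3 ivory=2 mica=1
After 9 (craft barrel): barrel=6 beaker=2 gold=1 ivory=2 mica=1
After 10 (gather 2 ivory): barrel=6 beaker=2 gold=1 ivory=4 mica=1
After 11 (gather 1 gold): barrel=6 beaker=2 gold=2 ivory=4 mica=1
After 12 (consume 2 beaker): barrel=6 gold=2 ivory=4 mica=1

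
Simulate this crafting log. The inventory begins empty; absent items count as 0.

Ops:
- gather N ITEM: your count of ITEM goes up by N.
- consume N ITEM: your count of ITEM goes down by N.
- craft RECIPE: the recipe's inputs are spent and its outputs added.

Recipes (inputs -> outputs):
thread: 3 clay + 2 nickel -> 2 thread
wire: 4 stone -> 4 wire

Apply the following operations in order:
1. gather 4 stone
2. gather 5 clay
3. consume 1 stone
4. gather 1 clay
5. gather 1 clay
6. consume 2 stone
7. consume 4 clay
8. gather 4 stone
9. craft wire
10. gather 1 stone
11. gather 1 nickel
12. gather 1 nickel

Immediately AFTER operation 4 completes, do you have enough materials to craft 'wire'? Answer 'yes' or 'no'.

Answer: no

Derivation:
After 1 (gather 4 stone): stone=4
After 2 (gather 5 clay): clay=5 stone=4
After 3 (consume 1 stone): clay=5 stone=3
After 4 (gather 1 clay): clay=6 stone=3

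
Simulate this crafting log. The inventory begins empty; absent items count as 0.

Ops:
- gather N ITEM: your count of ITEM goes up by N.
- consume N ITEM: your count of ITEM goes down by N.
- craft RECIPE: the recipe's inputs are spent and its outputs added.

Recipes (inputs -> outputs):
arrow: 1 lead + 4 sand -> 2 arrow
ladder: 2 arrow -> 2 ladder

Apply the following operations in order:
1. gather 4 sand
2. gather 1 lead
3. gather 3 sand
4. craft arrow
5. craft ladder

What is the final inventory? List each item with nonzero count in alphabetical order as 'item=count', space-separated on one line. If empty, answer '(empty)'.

After 1 (gather 4 sand): sand=4
After 2 (gather 1 lead): lead=1 sand=4
After 3 (gather 3 sand): lead=1 sand=7
After 4 (craft arrow): arrow=2 sand=3
After 5 (craft ladder): ladder=2 sand=3

Answer: ladder=2 sand=3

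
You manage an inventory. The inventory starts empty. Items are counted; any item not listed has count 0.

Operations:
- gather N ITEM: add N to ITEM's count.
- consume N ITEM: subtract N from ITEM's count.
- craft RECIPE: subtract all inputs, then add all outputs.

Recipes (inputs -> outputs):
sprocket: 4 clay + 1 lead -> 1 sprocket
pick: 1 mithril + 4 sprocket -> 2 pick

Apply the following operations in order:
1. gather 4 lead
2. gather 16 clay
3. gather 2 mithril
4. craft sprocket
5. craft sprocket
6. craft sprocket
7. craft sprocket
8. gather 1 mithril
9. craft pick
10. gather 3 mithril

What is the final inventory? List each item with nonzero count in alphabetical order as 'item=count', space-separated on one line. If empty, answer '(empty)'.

Answer: mithril=5 pick=2

Derivation:
After 1 (gather 4 lead): lead=4
After 2 (gather 16 clay): clay=16 lead=4
After 3 (gather 2 mithril): clay=16 lead=4 mithril=2
After 4 (craft sprocket): clay=12 lead=3 mithril=2 sprocket=1
After 5 (craft sprocket): clay=8 lead=2 mithril=2 sprocket=2
After 6 (craft sprocket): clay=4 lead=1 mithril=2 sprocket=3
After 7 (craft sprocket): mithril=2 sprocket=4
After 8 (gather 1 mithril): mithril=3 sprocket=4
After 9 (craft pick): mithril=2 pick=2
After 10 (gather 3 mithril): mithril=5 pick=2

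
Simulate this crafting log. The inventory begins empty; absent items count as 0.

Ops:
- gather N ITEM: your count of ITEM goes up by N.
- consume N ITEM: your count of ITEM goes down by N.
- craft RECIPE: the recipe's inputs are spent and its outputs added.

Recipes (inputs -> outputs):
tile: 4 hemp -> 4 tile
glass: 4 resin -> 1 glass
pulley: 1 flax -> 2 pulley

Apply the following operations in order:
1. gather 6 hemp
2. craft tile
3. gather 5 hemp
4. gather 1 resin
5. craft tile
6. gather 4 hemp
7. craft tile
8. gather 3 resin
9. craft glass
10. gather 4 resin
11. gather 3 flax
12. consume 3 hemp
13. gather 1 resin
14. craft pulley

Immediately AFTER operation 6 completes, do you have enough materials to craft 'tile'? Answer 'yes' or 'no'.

After 1 (gather 6 hemp): hemp=6
After 2 (craft tile): hemp=2 tile=4
After 3 (gather 5 hemp): hemp=7 tile=4
After 4 (gather 1 resin): hemp=7 resin=1 tile=4
After 5 (craft tile): hemp=3 resin=1 tile=8
After 6 (gather 4 hemp): hemp=7 resin=1 tile=8

Answer: yes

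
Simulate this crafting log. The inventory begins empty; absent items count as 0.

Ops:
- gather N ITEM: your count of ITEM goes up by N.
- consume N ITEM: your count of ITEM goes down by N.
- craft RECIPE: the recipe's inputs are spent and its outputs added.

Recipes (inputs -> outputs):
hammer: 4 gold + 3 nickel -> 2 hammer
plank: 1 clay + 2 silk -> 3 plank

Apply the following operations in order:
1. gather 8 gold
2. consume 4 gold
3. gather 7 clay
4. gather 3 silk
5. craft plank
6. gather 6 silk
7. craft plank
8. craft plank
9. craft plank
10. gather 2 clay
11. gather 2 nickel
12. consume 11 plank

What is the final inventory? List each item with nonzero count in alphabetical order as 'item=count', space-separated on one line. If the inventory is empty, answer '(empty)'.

After 1 (gather 8 gold): gold=8
After 2 (consume 4 gold): gold=4
After 3 (gather 7 clay): clay=7 gold=4
After 4 (gather 3 silk): clay=7 gold=4 silk=3
After 5 (craft plank): clay=6 gold=4 plank=3 silk=1
After 6 (gather 6 silk): clay=6 gold=4 plank=3 silk=7
After 7 (craft plank): clay=5 gold=4 plank=6 silk=5
After 8 (craft plank): clay=4 gold=4 plank=9 silk=3
After 9 (craft plank): clay=3 gold=4 plank=12 silk=1
After 10 (gather 2 clay): clay=5 gold=4 plank=12 silk=1
After 11 (gather 2 nickel): clay=5 gold=4 nickel=2 plank=12 silk=1
After 12 (consume 11 plank): clay=5 gold=4 nickel=2 plank=1 silk=1

Answer: clay=5 gold=4 nickel=2 plank=1 silk=1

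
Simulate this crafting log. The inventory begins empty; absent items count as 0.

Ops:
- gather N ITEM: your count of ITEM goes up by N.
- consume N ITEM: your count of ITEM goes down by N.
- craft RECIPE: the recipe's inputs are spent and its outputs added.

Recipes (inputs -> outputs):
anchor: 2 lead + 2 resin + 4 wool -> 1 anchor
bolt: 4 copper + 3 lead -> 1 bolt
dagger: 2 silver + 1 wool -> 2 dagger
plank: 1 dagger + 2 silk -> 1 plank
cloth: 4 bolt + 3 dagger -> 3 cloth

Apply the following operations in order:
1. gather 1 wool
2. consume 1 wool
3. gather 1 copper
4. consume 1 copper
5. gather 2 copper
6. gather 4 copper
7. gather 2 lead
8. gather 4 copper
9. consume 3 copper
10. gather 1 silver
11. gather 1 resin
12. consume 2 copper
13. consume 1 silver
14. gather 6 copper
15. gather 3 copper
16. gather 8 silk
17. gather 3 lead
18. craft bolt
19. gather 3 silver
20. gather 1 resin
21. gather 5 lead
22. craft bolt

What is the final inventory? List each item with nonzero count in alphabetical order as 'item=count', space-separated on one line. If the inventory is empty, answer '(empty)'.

After 1 (gather 1 wool): wool=1
After 2 (consume 1 wool): (empty)
After 3 (gather 1 copper): copper=1
After 4 (consume 1 copper): (empty)
After 5 (gather 2 copper): copper=2
After 6 (gather 4 copper): copper=6
After 7 (gather 2 lead): copper=6 lead=2
After 8 (gather 4 copper): copper=10 lead=2
After 9 (consume 3 copper): copper=7 lead=2
After 10 (gather 1 silver): copper=7 lead=2 silver=1
After 11 (gather 1 resin): copper=7 lead=2 resin=1 silver=1
After 12 (consume 2 copper): copper=5 lead=2 resin=1 silver=1
After 13 (consume 1 silver): copper=5 lead=2 resin=1
After 14 (gather 6 copper): copper=11 lead=2 resin=1
After 15 (gather 3 copper): copper=14 lead=2 resin=1
After 16 (gather 8 silk): copper=14 lead=2 resin=1 silk=8
After 17 (gather 3 lead): copper=14 lead=5 resin=1 silk=8
After 18 (craft bolt): bolt=1 copper=10 lead=2 resin=1 silk=8
After 19 (gather 3 silver): bolt=1 copper=10 lead=2 resin=1 silk=8 silver=3
After 20 (gather 1 resin): bolt=1 copper=10 lead=2 resin=2 silk=8 silver=3
After 21 (gather 5 lead): bolt=1 copper=10 lead=7 resin=2 silk=8 silver=3
After 22 (craft bolt): bolt=2 copper=6 lead=4 resin=2 silk=8 silver=3

Answer: bolt=2 copper=6 lead=4 resin=2 silk=8 silver=3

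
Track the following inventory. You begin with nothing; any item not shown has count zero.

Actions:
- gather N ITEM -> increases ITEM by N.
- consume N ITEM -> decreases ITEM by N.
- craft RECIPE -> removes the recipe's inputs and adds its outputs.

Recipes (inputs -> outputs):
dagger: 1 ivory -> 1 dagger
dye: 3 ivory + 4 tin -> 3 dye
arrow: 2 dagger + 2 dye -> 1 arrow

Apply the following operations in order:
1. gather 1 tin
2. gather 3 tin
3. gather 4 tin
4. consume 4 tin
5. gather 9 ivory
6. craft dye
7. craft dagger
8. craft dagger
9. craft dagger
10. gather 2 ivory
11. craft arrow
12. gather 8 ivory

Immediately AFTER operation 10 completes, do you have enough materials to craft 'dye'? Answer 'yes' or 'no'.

After 1 (gather 1 tin): tin=1
After 2 (gather 3 tin): tin=4
After 3 (gather 4 tin): tin=8
After 4 (consume 4 tin): tin=4
After 5 (gather 9 ivory): ivory=9 tin=4
After 6 (craft dye): dye=3 ivory=6
After 7 (craft dagger): dagger=1 dye=3 ivory=5
After 8 (craft dagger): dagger=2 dye=3 ivory=4
After 9 (craft dagger): dagger=3 dye=3 ivory=3
After 10 (gather 2 ivory): dagger=3 dye=3 ivory=5

Answer: no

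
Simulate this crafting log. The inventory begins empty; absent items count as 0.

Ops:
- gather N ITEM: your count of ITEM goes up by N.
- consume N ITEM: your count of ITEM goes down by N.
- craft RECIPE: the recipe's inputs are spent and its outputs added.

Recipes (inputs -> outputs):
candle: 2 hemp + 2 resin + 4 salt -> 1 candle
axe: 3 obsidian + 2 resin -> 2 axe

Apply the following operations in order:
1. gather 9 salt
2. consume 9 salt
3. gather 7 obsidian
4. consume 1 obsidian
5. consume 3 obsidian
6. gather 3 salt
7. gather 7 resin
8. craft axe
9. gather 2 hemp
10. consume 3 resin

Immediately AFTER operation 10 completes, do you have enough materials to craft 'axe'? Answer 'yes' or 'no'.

Answer: no

Derivation:
After 1 (gather 9 salt): salt=9
After 2 (consume 9 salt): (empty)
After 3 (gather 7 obsidian): obsidian=7
After 4 (consume 1 obsidian): obsidian=6
After 5 (consume 3 obsidian): obsidian=3
After 6 (gather 3 salt): obsidian=3 salt=3
After 7 (gather 7 resin): obsidian=3 resin=7 salt=3
After 8 (craft axe): axe=2 resin=5 salt=3
After 9 (gather 2 hemp): axe=2 hemp=2 resin=5 salt=3
After 10 (consume 3 resin): axe=2 hemp=2 resin=2 salt=3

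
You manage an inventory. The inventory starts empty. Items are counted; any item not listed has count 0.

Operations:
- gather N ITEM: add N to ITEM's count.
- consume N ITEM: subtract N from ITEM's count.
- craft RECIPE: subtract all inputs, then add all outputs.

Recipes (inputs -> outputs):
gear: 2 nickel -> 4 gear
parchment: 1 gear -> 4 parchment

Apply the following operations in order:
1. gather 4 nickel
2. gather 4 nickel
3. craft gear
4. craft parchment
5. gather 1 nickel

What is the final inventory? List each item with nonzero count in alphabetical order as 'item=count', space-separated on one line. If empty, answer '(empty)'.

After 1 (gather 4 nickel): nickel=4
After 2 (gather 4 nickel): nickel=8
After 3 (craft gear): gear=4 nickel=6
After 4 (craft parchment): gear=3 nickel=6 parchment=4
After 5 (gather 1 nickel): gear=3 nickel=7 parchment=4

Answer: gear=3 nickel=7 parchment=4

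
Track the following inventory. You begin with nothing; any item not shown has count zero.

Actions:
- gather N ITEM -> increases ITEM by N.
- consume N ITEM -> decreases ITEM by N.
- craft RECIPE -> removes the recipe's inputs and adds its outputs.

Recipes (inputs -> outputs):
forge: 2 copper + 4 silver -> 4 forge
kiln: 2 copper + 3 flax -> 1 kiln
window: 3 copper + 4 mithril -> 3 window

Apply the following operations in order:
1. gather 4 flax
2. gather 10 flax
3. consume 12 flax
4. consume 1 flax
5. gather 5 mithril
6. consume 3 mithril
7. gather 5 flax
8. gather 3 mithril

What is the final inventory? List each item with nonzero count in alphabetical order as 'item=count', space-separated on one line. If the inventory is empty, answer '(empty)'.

Answer: flax=6 mithril=5

Derivation:
After 1 (gather 4 flax): flax=4
After 2 (gather 10 flax): flax=14
After 3 (consume 12 flax): flax=2
After 4 (consume 1 flax): flax=1
After 5 (gather 5 mithril): flax=1 mithril=5
After 6 (consume 3 mithril): flax=1 mithril=2
After 7 (gather 5 flax): flax=6 mithril=2
After 8 (gather 3 mithril): flax=6 mithril=5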